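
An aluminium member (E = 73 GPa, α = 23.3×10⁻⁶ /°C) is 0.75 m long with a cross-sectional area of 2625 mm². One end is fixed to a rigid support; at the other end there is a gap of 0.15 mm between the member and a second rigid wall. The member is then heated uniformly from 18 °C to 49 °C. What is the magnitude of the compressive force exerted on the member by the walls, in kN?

P ≈ 100 kN

If the wall were absent the member would grow by αΔT L = 23.3×10⁻⁶ × 31 × 750 = 0.5417 mm.
This exceeds the 0.15 mm gap, so the wall pushes back. The portion of expansion that must be recovered elastically is δ_free − gap = 0.5417 − 0.15 = 0.3917 mm.
That suppressed elongation corresponds to σ = E·Δ/L = 73×10³ × 0.3917/750 = 38.13 MPa.
P = σA = 38.13 × 2625 = 100.1 kN.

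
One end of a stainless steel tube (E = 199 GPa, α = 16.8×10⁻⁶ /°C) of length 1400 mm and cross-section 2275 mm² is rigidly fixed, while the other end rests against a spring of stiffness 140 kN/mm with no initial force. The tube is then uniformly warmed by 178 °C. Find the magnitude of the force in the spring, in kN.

P ≈ 409 kN

Free thermal expansion: δ_free = αΔT L = 16.8×10⁻⁶ × 178 × 1400 = 4.187 mm.
Let P be the compressive force at the spring. The tube shortens elastically by PL/(AE) and the spring compresses by P/k; together these equal δ_free.
So P = δ_free / [L/(AE) + 1/k] = 4.187 / [ 1400/(2275×199×10³) + 1/(140×10³) ].
P = 4.187 / 1.024×10⁻⁵ = 409000 N.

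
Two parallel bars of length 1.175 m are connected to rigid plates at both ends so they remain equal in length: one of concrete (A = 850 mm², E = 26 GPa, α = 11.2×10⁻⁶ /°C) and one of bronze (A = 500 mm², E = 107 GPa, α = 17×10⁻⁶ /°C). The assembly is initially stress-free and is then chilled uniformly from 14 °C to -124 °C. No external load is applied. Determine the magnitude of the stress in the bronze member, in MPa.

The bronze has the larger α, so on cooling it would change length more than the concrete if both were free. The rigid plates force a common final length, so the bronze is put into tension and the concrete into compression, with equal and opposite forces P (no external load).
Equating the net (thermal + elastic) strains gives |α₁ − α₂|·ΔT = P·[1/(A₁E₁) + 1/(A₂E₂)].
|α₁ − α₂|·ΔT = 5.8×10⁻⁶ × 138 = 0.0008004.
1/(A₁E₁) + 1/(A₂E₂) = 1/(850×26×10³) + 1/(500×107×10³) = 6.394×10⁻⁸ N⁻¹.
So P = 0.0008004 / 6.394×10⁻⁸ = 12.52 kN.
σ_{bronze} = P/A₂ = 12520/500 = 25.04 MPa, tensile.

σ ≈ 25 MPa (tensile)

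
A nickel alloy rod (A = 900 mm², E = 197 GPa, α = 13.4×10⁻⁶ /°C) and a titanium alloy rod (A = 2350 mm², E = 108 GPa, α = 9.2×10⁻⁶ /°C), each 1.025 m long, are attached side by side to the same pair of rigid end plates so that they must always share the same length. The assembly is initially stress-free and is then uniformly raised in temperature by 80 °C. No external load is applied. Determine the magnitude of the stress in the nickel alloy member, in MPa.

Both members must finish at the same length. With the larger α, the nickel alloy tends to over-expand; the plates restrain it, putting the nickel alloy in compression and the titanium alloy in tension. With no external load the two internal forces are equal and opposite, magnitude P.
Equating the net (thermal + elastic) strains gives |α₁ − α₂|·ΔT = P·[1/(A₁E₁) + 1/(A₂E₂)].
|α₁ − α₂|·ΔT = 4.2×10⁻⁶ × 80 = 0.000336.
1/(A₁E₁) + 1/(A₂E₂) = 1/(900×197×10³) + 1/(2350×108×10³) = 9.58×10⁻⁹ N⁻¹.
So P = 0.000336 / 9.58×10⁻⁹ = 35.07 kN.
σ_{nickel alloy} = P/A₁ = 35070/900 = 38.97 MPa, compressive.

σ ≈ 39 MPa (compressive)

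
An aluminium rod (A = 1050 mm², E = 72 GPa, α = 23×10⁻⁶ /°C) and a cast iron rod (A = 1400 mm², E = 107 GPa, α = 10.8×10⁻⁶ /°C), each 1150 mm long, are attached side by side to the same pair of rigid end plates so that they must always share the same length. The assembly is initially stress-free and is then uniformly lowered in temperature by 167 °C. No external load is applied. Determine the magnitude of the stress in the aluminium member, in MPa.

σ ≈ 97.5 MPa (tensile)

Both members must finish at the same length. With the larger α, the aluminium tends to over-contract; the plates restrain it, putting the aluminium in tension and the cast iron in compression. With no external load the two internal forces are equal and opposite, magnitude P.
Equating the net (thermal + elastic) strains gives |α₁ − α₂|·ΔT = P·[1/(A₁E₁) + 1/(A₂E₂)].
|α₁ − α₂|·ΔT = 12.2×10⁻⁶ × 167 = 0.002037.
1/(A₁E₁) + 1/(A₂E₂) = 1/(1050×72×10³) + 1/(1400×107×10³) = 1.99×10⁻⁸ N⁻¹.
P = 0.002037 / 1.99×10⁻⁸ = 102400 N = 102.4 kN.
σ_{aluminium} = P/A₁ = 102400/1050 = 97.49 MPa, tensile.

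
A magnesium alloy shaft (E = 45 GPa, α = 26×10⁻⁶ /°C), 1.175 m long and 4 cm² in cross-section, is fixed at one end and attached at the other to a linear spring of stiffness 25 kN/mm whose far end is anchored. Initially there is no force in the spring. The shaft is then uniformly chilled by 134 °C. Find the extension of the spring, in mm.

δ ≈ 1.56 mm

Free thermal contraction: δ_free = αΔT L = 26×10⁻⁶ × 134 × 1175 = 4.094 mm.
Let P be the tensile force in the spring. The shaft extends elastically by PL/(AE) and the spring stretches by P/k; together these equal δ_free.
So P = δ_free / [L/(AE) + 1/k] = 4.094 / [ 1175/(400×45×10³) + 1/(25×10³) ].
P = 4.094 / 0.0001053 = 38880 N.
Spring extension = P/k = 38880/(25×10³) = 1.555 mm.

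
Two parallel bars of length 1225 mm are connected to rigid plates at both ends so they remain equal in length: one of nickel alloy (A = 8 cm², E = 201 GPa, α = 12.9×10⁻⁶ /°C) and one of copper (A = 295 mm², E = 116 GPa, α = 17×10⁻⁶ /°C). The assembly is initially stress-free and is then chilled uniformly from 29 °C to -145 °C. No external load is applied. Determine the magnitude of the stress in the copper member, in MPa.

σ ≈ 68.2 MPa (tensile)

Equilibrium of a rigid end plate with no external load gives equal and opposite internal forces ±P in the two members. Since α_{copper} > α_{nickel alloy}, cooling drives the copper into tension and the nickel alloy into compression.
Compatibility of the two members (thermal + elastic change equal): (α₁ − α₂)ΔT = P·[1/(A₁E₁) + 1/(A₂E₂)].
|α₁ − α₂|·ΔT = 4.1×10⁻⁶ × 174 = 0.0007134.
1/(A₁E₁) + 1/(A₂E₂) = 1/(800×201×10³) + 1/(295×116×10³) = 3.544×10⁻⁸ N⁻¹.
P = 0.0007134 / 3.544×10⁻⁸ = 20130 N = 20.13 kN.
σ_{copper} = P/A₂ = 20130/295 = 68.23 MPa, tensile.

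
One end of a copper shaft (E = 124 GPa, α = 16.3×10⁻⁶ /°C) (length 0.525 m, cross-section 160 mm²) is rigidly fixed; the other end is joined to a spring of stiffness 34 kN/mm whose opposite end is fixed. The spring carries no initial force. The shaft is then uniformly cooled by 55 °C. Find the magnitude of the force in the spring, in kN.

P ≈ 8.42 kN

Free thermal contraction: δ_free = αΔT L = 16.3×10⁻⁶ × 55 × 525 = 0.4707 mm.
Let P be the tensile force in the spring. The shaft extends elastically by PL/(AE) and the spring stretches by P/k; together these equal δ_free.
So P = δ_free / [L/(AE) + 1/k] = 0.4707 / [ 525/(160×124×10³) + 1/(34×10³) ].
P = 0.4707 / 5.587×10⁻⁵ = 8424 N.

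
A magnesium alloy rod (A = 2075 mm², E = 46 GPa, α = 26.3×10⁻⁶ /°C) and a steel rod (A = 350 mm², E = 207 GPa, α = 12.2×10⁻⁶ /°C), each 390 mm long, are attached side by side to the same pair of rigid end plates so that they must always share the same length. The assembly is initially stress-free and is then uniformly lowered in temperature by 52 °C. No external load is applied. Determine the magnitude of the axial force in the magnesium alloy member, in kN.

Both members must finish at the same length. With the larger α, the magnesium alloy tends to over-contract; the plates restrain it, putting the magnesium alloy in tension and the steel in compression. With no external load the two internal forces are equal and opposite, magnitude P.
Equating the net (thermal + elastic) strains gives |α₁ − α₂|·ΔT = P·[1/(A₁E₁) + 1/(A₂E₂)].
|α₁ − α₂|·ΔT = 14.1×10⁻⁶ × 52 = 0.0007332.
1/(A₁E₁) + 1/(A₂E₂) = 1/(2075×46×10³) + 1/(350×207×10³) = 2.428×10⁻⁸ N⁻¹.
So P = 0.0007332 / 2.428×10⁻⁸ = 30.2 kN.

P ≈ 30.2 kN (tensile in the magnesium alloy)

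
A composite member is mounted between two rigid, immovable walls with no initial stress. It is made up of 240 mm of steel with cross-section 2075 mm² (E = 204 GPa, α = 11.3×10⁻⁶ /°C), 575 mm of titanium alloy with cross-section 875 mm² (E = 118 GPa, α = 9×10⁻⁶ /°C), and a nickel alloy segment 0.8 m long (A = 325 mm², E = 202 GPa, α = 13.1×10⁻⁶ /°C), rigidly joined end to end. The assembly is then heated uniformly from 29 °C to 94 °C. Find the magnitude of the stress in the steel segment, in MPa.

With the walls removed the bar would change length by δ_free = Σ αᵢΔT Lᵢ = 11.3×10⁻⁶×65×240 + 9×10⁻⁶×65×575 + 13.1×10⁻⁶×65×800 = 1.194 mm.
The rigid supports impose zero overall length change; the single axial force P common to all segments must satisfy P Σ Lᵢ/(AᵢEᵢ) = δ_free.
The series flexibility is Σ Lᵢ/(AᵢEᵢ) = 240/(2075×204×10³) + 575/(875×118×10³) + 800/(325×202×10³) = 1.832×10⁻⁵ mm/N.
Hence P = δ_free / Σ(L/AE) = 1.194/1.832×10⁻⁵ = 65.16 kN (compressive).
σ_{steel} = P / A = 65160 / 2075 = 31.4 MPa.

σ ≈ 31.4 MPa (compressive)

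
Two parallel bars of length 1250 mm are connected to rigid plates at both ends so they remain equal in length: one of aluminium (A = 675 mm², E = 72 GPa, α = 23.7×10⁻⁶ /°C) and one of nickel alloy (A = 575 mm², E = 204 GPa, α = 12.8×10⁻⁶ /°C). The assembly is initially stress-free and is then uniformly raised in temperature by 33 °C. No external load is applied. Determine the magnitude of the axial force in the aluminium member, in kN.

P ≈ 12.4 kN (compressive in the aluminium)

Equilibrium of a rigid end plate with no external load gives equal and opposite internal forces ±P in the two members. Since α_{aluminium} > α_{nickel alloy}, heating drives the aluminium into compression and the nickel alloy into tension.
Equating the net (thermal + elastic) strains gives |α₁ − α₂|·ΔT = P·[1/(A₁E₁) + 1/(A₂E₂)].
|α₁ − α₂|·ΔT = 10.9×10⁻⁶ × 33 = 0.0003597.
1/(A₁E₁) + 1/(A₂E₂) = 1/(675×72×10³) + 1/(575×204×10³) = 2.91×10⁻⁸ N⁻¹.
P = 0.0003597 / 2.91×10⁻⁸ = 12360 N = 12.36 kN.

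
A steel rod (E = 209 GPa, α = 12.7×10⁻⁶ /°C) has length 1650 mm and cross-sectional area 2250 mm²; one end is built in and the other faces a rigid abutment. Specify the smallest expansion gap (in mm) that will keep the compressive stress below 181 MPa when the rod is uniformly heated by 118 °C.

g ≈ 1.04 mm

Free expansion if unrestrained: δ_free = αΔT L = 12.7×10⁻⁶ × 118 × 1650 = 2.473 mm.
A stress of 181 MPa corresponds to the wall pushing the rod back by σL/E = 181×1650/(209×10³) = 1.429 mm.
So the gap has to take up the difference, g_min = δ_free − σL/E = 2.473 − 1.429 = 1.044 mm.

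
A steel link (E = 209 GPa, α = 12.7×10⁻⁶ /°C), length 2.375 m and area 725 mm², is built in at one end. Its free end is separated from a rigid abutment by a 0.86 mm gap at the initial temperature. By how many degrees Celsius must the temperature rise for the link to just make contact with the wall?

ΔT ≈ 28.5 °C

The gap closes when αΔT L = 0.86 mm, since the link is still unstressed at that instant.
So ΔT = g/(αL) = 0.86/(12.7×10⁻⁶ × 2375) = 28.51 °C.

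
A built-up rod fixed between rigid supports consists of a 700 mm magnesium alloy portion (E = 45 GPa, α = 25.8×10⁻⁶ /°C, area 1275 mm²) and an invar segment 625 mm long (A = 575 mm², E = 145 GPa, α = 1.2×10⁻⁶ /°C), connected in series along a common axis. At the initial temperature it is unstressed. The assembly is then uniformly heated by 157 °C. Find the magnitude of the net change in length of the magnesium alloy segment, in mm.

With the walls removed the bar would change length by δ_free = Σ αᵢΔT Lᵢ = 25.8×10⁻⁶×157×700 + 1.2×10⁻⁶×157×625 = 2.953 mm.
The walls prevent any net length change, so an axial force P (same in every segment) develops. Compatibility: P · Σ Lᵢ/(AᵢEᵢ) = δ_free.
Σ Lᵢ/(AᵢEᵢ) = 700/(1275×45×10³) + 625/(575×145×10³) = 1.97×10⁻⁵ mm/N.
So P = 2.953 / 1.97×10⁻⁵ = 149.9 kN, compressive.
For the magnesium alloy segment, free thermal change = 25.8×10⁻⁶×157×700 = 2.835 mm and elastic change from P = 149900×700/(1275×45×10³) = 1.829 mm; these oppose, so the net change is 1.01 mm (segment lengthens).

|ΔL| ≈ 1.01 mm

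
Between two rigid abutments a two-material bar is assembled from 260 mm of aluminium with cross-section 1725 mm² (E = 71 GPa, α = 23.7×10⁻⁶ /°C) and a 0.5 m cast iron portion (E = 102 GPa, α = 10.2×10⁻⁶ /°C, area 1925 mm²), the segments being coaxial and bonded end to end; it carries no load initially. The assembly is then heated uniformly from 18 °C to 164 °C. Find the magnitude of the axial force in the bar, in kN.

P ≈ 352 kN (compressive)

Free thermal expansion of the whole bar: Σ αᵢΔT Lᵢ = 23.7×10⁻⁶×146×260 + 10.2×10⁻⁶×146×500 = 1.644 mm.
Since the ends are fixed, an axial force P builds up, equal in every segment, with P · Σ Lᵢ/(AᵢEᵢ) = δ_free.
Σ Lᵢ/(AᵢEᵢ) = 260/(1725×71×10³) + 500/(1925×102×10³) = 4.669×10⁻⁶ mm/N.
P = 1.644 / 4.669×10⁻⁶ = 352100 N = 352.1 kN, compressive.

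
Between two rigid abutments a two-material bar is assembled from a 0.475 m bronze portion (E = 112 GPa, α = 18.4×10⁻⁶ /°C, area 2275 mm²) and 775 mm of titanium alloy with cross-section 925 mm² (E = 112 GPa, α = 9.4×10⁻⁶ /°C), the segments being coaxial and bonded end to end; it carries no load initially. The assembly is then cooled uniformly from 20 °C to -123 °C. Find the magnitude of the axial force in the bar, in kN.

P ≈ 245 kN (tensile)

Free thermal contraction of the whole bar: Σ αᵢΔT Lᵢ = 18.4×10⁻⁶×143×475 + 9.4×10⁻⁶×143×775 = 2.292 mm.
Since the ends are fixed, an axial force P builds up, equal in every segment, with P · Σ Lᵢ/(AᵢEᵢ) = δ_free.
Σ Lᵢ/(AᵢEᵢ) = 475/(2275×112×10³) + 775/(925×112×10³) = 9.345×10⁻⁶ mm/N.
So P = 2.292 / 9.345×10⁻⁶ = 245.2 kN, tensile.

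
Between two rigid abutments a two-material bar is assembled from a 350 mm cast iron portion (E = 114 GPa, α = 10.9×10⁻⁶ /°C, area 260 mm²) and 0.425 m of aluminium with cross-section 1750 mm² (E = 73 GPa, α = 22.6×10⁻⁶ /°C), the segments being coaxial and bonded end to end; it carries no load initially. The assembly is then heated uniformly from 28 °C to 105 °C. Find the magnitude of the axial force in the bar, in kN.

If the supports were absent, the total length change would be Σ αᵢΔT Lᵢ = 10.9×10⁻⁶×77×350 + 22.6×10⁻⁶×77×425 = 1.033 mm.
The walls prevent any net length change, so an axial force P (same in every segment) develops. Compatibility: P · Σ Lᵢ/(AᵢEᵢ) = δ_free.
The series flexibility is Σ Lᵢ/(AᵢEᵢ) = 350/(260×114×10³) + 425/(1750×73×10³) = 1.514×10⁻⁵ mm/N.
Hence P = δ_free / Σ(L/AE) = 1.033/1.514×10⁻⁵ = 68.27 kN (compressive).

P ≈ 68.3 kN (compressive)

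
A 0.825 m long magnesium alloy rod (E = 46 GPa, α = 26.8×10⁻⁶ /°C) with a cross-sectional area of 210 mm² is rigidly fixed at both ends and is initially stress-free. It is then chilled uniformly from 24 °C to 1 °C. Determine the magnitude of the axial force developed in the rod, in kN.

P ≈ 5.95 kN (tensile)

The ends cannot move, so σ = EαΔT = 46×10³ × 26.8×10⁻⁶ × 23 = 28.35 MPa.
P = AEαΔT = 210 × 46×10³ × 26.8×10⁻⁶ × 23 = 5.954 kN (tensile).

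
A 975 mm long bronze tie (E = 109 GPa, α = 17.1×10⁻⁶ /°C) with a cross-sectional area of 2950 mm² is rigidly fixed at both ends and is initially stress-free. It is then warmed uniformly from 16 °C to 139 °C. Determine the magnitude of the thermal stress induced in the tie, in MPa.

Because both ends are immovable the net strain is zero, and the suppressed thermal strain is αΔT = 17.1×10⁻⁶ × 123 = 2103.3×10⁻⁶.
Hence σ = E·αΔT = 109×10³ × 2103.3×10⁻⁶ = 229.3 MPa, compressive.

σ ≈ 229 MPa (compressive)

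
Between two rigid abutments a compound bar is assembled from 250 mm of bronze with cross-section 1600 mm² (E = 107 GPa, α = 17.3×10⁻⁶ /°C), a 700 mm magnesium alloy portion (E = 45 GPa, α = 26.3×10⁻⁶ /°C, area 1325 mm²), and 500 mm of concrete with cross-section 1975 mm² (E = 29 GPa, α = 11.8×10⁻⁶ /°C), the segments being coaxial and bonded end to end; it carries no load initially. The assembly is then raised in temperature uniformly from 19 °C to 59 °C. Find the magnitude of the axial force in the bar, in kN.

If the supports were absent, the total length change would be Σ αᵢΔT Lᵢ = 17.3×10⁻⁶×40×250 + 26.3×10⁻⁶×40×700 + 11.8×10⁻⁶×40×500 = 1.145 mm.
The walls prevent any net length change, so an axial force P (same in every segment) develops. Compatibility: P · Σ Lᵢ/(AᵢEᵢ) = δ_free.
The series flexibility is Σ Lᵢ/(AᵢEᵢ) = 250/(1600×107×10³) + 700/(1325×45×10³) + 500/(1975×29×10³) = 2.193×10⁻⁵ mm/N.
So P = 1.145 / 2.193×10⁻⁵ = 52.23 kN, compressive.

P ≈ 52.2 kN (compressive)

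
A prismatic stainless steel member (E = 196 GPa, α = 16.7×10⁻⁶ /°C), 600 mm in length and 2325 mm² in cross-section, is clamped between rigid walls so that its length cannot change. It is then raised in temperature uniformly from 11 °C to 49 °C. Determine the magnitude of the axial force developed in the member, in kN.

P ≈ 289 kN (compressive)

Full restraint means ε = 0, so the stress is σ = EαΔT = 196×10³ × 16.7×10⁻⁶ × 38 = 124.4 MPa.
Then P = σA = 124.4 × 2325 mm² = 289.2 kN, compressive.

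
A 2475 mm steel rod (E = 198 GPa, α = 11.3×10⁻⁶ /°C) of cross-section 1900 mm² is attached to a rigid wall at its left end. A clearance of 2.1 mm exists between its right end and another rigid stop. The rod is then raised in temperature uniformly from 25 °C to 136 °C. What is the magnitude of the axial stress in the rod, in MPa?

σ ≈ 80.4 MPa (compressive)

Unrestrained expansion: δ_free = αΔT L = 11.3×10⁻⁶ × 111 × 2475 = 3.104 mm.
This exceeds the 2.1 mm gap, so the wall pushes back. The portion of expansion that must be recovered elastically is δ_free − gap = 3.104 − 2.1 = 1.004 mm.
So σ = E(δ_free − g)/L = 198×10³ × 1.004/2475 = 80.35 MPa.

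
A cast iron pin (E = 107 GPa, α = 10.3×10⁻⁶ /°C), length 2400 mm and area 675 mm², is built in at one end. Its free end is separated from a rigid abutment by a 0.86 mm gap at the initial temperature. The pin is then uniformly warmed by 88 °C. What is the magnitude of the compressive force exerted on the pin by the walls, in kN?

P ≈ 39.6 kN

If the wall were absent the pin would grow by αΔT L = 10.3×10⁻⁶ × 88 × 2400 = 2.175 mm.
After closing the 0.86 mm clearance, 2.175 − 0.86 = 1.315 mm of expansion remains to be suppressed by the wall.
Compatibility: PL/(AE) = 1.315 mm, so σ = P/A = E × (1.315/2400) = 58.64 MPa.
P = σA = 58.64 × 675 = 39.58 kN.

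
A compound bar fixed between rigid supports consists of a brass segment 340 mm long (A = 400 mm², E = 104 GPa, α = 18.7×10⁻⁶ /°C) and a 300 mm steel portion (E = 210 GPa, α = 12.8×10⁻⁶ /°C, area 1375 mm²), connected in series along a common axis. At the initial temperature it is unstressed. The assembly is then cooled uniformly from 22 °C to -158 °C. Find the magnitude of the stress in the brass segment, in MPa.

σ ≈ 498 MPa (tensile)

With the walls removed the bar would change length by δ_free = Σ αᵢΔT Lᵢ = 18.7×10⁻⁶×180×340 + 12.8×10⁻⁶×180×300 = 1.836 mm.
The walls prevent any net length change, so an axial force P (same in every segment) develops. Compatibility: P · Σ Lᵢ/(AᵢEᵢ) = δ_free.
The series flexibility is Σ Lᵢ/(AᵢEᵢ) = 340/(400×104×10³) + 300/(1375×210×10³) = 9.212×10⁻⁶ mm/N.
So P = 1.836 / 9.212×10⁻⁶ = 199.3 kN, tensile.
σ_{brass} = P / A = 199300 / 400 = 498.2 MPa.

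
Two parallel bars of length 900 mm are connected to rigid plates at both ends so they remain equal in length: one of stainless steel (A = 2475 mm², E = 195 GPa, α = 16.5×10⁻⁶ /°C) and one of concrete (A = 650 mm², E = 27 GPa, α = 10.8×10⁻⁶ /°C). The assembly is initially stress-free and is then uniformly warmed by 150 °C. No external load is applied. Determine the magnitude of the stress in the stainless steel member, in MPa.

σ ≈ 5.85 MPa (compressive)

Equilibrium of a rigid end plate with no external load gives equal and opposite internal forces ±P in the two members. Since α_{stainless steel} > α_{concrete}, heating drives the stainless steel into compression and the concrete into tension.
Setting the final lengths equal and cancelling L: (α₁ − α₂)ΔT = P/(A₁E₁) + P/(A₂E₂).
|α₁ − α₂|·ΔT = 5.7×10⁻⁶ × 150 = 0.000855.
1/(A₁E₁) + 1/(A₂E₂) = 1/(2475×195×10³) + 1/(650×27×10³) = 5.905×10⁻⁸ N⁻¹.
So P = 0.000855 / 5.905×10⁻⁸ = 14.48 kN.
σ_{stainless steel} = P/A₁ = 14480/2475 = 5.85 MPa, compressive.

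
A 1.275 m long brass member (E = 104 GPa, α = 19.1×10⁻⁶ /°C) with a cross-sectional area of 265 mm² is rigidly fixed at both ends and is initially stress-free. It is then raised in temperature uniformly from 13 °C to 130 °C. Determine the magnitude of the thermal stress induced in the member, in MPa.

With length fixed, the mechanical strain must cancel the thermal strain αΔT = 19.1×10⁻⁶ × 117 = 2234.7×10⁻⁶.
The stress required to suppress this strain is σ = Eε = 104×10³ × 2234.7×10⁻⁶ = 232.4 MPa, compressive since the member is trying to expand.

σ ≈ 232 MPa (compressive)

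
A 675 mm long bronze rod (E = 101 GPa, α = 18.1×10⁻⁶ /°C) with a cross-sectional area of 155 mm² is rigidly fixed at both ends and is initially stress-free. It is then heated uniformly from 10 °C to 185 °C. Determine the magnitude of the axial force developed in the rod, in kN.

P ≈ 49.6 kN (compressive)

Full restraint means ε = 0, so the stress is σ = EαΔT = 101×10³ × 18.1×10⁻⁶ × 175 = 319.9 MPa.
Then P = σA = 319.9 × 155 mm² = 49.59 kN, compressive.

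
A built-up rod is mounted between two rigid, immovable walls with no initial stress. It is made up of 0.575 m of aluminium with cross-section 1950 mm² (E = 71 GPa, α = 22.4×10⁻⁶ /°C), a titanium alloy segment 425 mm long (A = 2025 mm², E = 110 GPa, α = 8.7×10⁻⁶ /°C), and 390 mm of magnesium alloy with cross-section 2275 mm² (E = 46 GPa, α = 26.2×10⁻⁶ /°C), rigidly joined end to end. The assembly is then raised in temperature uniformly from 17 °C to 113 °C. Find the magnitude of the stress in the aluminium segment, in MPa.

σ ≈ 135 MPa (compressive)

If the supports were absent, the total length change would be Σ αᵢΔT Lᵢ = 22.4×10⁻⁶×96×575 + 8.7×10⁻⁶×96×425 + 26.2×10⁻⁶×96×390 = 2.572 mm.
Since the ends are fixed, an axial force P builds up, equal in every segment, with P · Σ Lᵢ/(AᵢEᵢ) = δ_free.
Σ Lᵢ/(AᵢEᵢ) = 575/(1950×71×10³) + 425/(2025×110×10³) + 390/(2275×46×10³) = 9.788×10⁻⁶ mm/N.
So P = 2.572 / 9.788×10⁻⁶ = 262.8 kN, compressive.
σ_{aluminium} = P / A = 262800 / 1950 = 134.8 MPa.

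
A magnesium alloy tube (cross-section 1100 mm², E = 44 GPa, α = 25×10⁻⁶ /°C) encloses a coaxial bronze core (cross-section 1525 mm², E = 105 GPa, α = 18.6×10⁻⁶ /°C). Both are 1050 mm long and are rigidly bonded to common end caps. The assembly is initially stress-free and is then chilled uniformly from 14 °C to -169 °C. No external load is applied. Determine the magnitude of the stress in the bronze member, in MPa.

Equilibrium of a rigid end plate with no external load gives equal and opposite internal forces ±P in the two members. Since α_{magnesium alloy} > α_{bronze}, cooling drives the magnesium alloy into tension and the bronze into compression.
Compatibility of the two members (thermal + elastic change equal): (α₁ − α₂)ΔT = P·[1/(A₁E₁) + 1/(A₂E₂)].
|α₁ − α₂|·ΔT = 6.4×10⁻⁶ × 183 = 0.001171.
1/(A₁E₁) + 1/(A₂E₂) = 1/(1100×44×10³) + 1/(1525×105×10³) = 2.691×10⁻⁸ N⁻¹.
So P = 0.001171 / 2.691×10⁻⁸ = 43.53 kN.
σ_{bronze} = P/A₂ = 43530/1525 = 28.54 MPa, compressive.

σ ≈ 28.5 MPa (compressive)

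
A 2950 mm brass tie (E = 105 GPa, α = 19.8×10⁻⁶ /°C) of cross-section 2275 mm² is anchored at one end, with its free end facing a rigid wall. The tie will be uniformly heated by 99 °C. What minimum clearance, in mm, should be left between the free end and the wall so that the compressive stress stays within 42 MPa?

g ≈ 4.6 mm

With no wall the tie would lengthen by αΔT L = 19.8×10⁻⁶ × 99 × 2950 = 5.783 mm.
At the allowable stress the elastic shortening the wall may impose is σL/E = 42 × 2950 / (105×10³) = 1.18 mm.
The gap must absorb the remainder: g_min = 5.783 − 1.18 = 4.603 mm.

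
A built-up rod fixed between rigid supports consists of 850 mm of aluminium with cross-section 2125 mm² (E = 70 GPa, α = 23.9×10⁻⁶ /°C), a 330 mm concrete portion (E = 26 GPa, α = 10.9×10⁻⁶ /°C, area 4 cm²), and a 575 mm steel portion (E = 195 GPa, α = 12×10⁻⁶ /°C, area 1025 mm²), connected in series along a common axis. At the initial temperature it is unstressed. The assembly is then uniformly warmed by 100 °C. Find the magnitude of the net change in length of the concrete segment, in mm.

|ΔL| ≈ 2.07 mm

If the supports were absent, the total length change would be Σ αᵢΔT Lᵢ = 23.9×10⁻⁶×100×850 + 10.9×10⁻⁶×100×330 + 12×10⁻⁶×100×575 = 3.081 mm.
Since the ends are fixed, an axial force P builds up, equal in every segment, with P · Σ Lᵢ/(AᵢEᵢ) = δ_free.
The series flexibility is Σ Lᵢ/(AᵢEᵢ) = 850/(2125×70×10³) + 330/(400×26×10³) + 575/(1025×195×10³) = 4.032×10⁻⁵ mm/N.
So P = 3.081 / 4.032×10⁻⁵ = 76.42 kN, compressive.
For the concrete segment, free thermal change = 10.9×10⁻⁶×100×330 = 0.3597 mm and elastic change from P = 76420×330/(400×26×10³) = 2.425 mm; these oppose, so the net change is 2.07 mm (segment shortens).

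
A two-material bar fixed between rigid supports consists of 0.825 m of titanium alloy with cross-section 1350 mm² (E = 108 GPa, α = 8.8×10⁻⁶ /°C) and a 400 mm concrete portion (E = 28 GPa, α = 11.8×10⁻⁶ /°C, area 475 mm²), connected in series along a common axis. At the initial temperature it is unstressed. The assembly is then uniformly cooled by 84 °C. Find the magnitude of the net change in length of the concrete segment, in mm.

If the supports were absent, the total length change would be Σ αᵢΔT Lᵢ = 8.8×10⁻⁶×84×825 + 11.8×10⁻⁶×84×400 = 1.006 mm.
The rigid supports impose zero overall length change; the single axial force P common to all segments must satisfy P Σ Lᵢ/(AᵢEᵢ) = δ_free.
The series flexibility is Σ Lᵢ/(AᵢEᵢ) = 825/(1350×108×10³) + 400/(475×28×10³) = 3.573×10⁻⁵ mm/N.
So P = 1.006 / 3.573×10⁻⁵ = 28.16 kN, tensile.
For the concrete segment, free thermal change = 11.8×10⁻⁶×84×400 = 0.3965 mm and elastic change from P = 28160×400/(475×28×10³) = 0.847 mm; these oppose, so the net change is 0.45 mm (segment lengthens).

|ΔL| ≈ 0.45 mm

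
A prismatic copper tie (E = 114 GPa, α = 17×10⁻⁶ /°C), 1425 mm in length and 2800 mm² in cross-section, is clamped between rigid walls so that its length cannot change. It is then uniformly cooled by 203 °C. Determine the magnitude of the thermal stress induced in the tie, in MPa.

Because both ends are immovable the net strain is zero, and the suppressed thermal strain is αΔT = 17×10⁻⁶ × 203 = 3451×10⁻⁶.
Hence σ = E·αΔT = 114×10³ × 3451×10⁻⁶ = 393.4 MPa, tensile.

σ ≈ 393 MPa (tensile)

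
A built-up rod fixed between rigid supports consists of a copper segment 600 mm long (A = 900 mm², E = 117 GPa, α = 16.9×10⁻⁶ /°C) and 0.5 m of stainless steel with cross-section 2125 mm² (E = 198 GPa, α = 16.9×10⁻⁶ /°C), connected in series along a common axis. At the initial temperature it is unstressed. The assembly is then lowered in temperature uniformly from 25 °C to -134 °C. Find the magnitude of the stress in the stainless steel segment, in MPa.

σ ≈ 202 MPa (tensile)

If the supports were absent, the total length change would be Σ αᵢΔT Lᵢ = 16.9×10⁻⁶×159×600 + 16.9×10⁻⁶×159×500 = 2.956 mm.
Since the ends are fixed, an axial force P builds up, equal in every segment, with P · Σ Lᵢ/(AᵢEᵢ) = δ_free.
The series flexibility is Σ Lᵢ/(AᵢEᵢ) = 600/(900×117×10³) + 500/(2125×198×10³) = 6.886×10⁻⁶ mm/N.
So P = 2.956 / 6.886×10⁻⁶ = 429.2 kN, tensile.
σ_{stainless steel} = P / A = 429200 / 2125 = 202 MPa.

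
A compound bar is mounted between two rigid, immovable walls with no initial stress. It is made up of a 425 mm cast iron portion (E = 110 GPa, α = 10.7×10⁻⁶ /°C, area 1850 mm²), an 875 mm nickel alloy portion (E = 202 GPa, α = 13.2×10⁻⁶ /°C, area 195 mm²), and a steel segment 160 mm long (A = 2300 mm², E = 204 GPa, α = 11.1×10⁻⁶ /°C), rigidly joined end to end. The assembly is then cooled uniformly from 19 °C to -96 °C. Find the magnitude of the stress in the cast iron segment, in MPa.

If the supports were absent, the total length change would be Σ αᵢΔT Lᵢ = 10.7×10⁻⁶×115×425 + 13.2×10⁻⁶×115×875 + 11.1×10⁻⁶×115×160 = 2.055 mm.
The rigid supports impose zero overall length change; the single axial force P common to all segments must satisfy P Σ Lᵢ/(AᵢEᵢ) = δ_free.
The series flexibility is Σ Lᵢ/(AᵢEᵢ) = 425/(1850×110×10³) + 875/(195×202×10³) + 160/(2300×204×10³) = 2.464×10⁻⁵ mm/N.
Hence P = δ_free / Σ(L/AE) = 2.055/2.464×10⁻⁵ = 83.41 kN (tensile).
σ_{cast iron} = P / A = 83410 / 1850 = 45.09 MPa.

σ ≈ 45.1 MPa (tensile)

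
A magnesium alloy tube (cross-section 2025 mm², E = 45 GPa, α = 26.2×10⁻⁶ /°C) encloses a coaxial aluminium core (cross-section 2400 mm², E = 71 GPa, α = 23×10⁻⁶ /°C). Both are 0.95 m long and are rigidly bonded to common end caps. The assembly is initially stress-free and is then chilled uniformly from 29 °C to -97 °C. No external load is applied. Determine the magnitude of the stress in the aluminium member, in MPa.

Both members must finish at the same length. With the larger α, the magnesium alloy tends to over-contract; the plates restrain it, putting the magnesium alloy in tension and the aluminium in compression. With no external load the two internal forces are equal and opposite, magnitude P.
Setting the final lengths equal and cancelling L: (α₁ − α₂)ΔT = P/(A₁E₁) + P/(A₂E₂).
|α₁ − α₂|·ΔT = 3.2×10⁻⁶ × 126 = 0.0004032.
1/(A₁E₁) + 1/(A₂E₂) = 1/(2025×45×10³) + 1/(2400×71×10³) = 1.684×10⁻⁸ N⁻¹.
P = 0.0004032 / 1.684×10⁻⁸ = 23940 N = 23.94 kN.
σ_{aluminium} = P/A₂ = 23940/2400 = 9.975 MPa, compressive.

σ ≈ 9.97 MPa (compressive)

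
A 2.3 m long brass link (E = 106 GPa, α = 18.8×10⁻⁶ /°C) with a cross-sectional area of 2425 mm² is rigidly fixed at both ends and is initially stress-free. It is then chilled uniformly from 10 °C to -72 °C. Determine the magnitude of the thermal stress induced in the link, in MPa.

With length fixed, the mechanical strain must cancel the thermal strain αΔT = 18.8×10⁻⁶ × 82 = 1541.6×10⁻⁶.
Hence σ = E·αΔT = 106×10³ × 1541.6×10⁻⁶ = 163.4 MPa, tensile.

σ ≈ 163 MPa (tensile)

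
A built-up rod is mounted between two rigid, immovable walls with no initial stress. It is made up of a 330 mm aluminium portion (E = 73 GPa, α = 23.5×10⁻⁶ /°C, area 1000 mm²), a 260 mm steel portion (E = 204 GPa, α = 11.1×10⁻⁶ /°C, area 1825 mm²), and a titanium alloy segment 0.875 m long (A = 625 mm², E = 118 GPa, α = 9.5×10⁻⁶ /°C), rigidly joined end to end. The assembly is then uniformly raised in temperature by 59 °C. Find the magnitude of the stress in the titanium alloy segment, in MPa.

σ ≈ 105 MPa (compressive)

With the walls removed the bar would change length by δ_free = Σ αᵢΔT Lᵢ = 23.5×10⁻⁶×59×330 + 11.1×10⁻⁶×59×260 + 9.5×10⁻⁶×59×875 = 1.118 mm.
The walls prevent any net length change, so an axial force P (same in every segment) develops. Compatibility: P · Σ Lᵢ/(AᵢEᵢ) = δ_free.
Σ Lᵢ/(AᵢEᵢ) = 330/(1000×73×10³) + 260/(1825×204×10³) + 875/(625×118×10³) = 1.708×10⁻⁵ mm/N.
P = 1.118 / 1.708×10⁻⁵ = 65460 N = 65.46 kN, compressive.
σ_{titanium alloy} = P / A = 65460 / 625 = 104.7 MPa.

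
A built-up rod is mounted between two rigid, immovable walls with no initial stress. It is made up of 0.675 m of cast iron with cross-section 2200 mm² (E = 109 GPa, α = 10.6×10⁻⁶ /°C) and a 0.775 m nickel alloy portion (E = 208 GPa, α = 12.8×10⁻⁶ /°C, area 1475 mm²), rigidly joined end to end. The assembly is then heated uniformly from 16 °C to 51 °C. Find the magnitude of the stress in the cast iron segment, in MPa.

σ ≈ 50.9 MPa (compressive)

If the supports were absent, the total length change would be Σ αᵢΔT Lᵢ = 10.6×10⁻⁶×35×675 + 12.8×10⁻⁶×35×775 = 0.5976 mm.
Since the ends are fixed, an axial force P builds up, equal in every segment, with P · Σ Lᵢ/(AᵢEᵢ) = δ_free.
The series flexibility is Σ Lᵢ/(AᵢEᵢ) = 675/(2200×109×10³) + 775/(1475×208×10³) = 5.341×10⁻⁶ mm/N.
P = 0.5976 / 5.341×10⁻⁶ = 111900 N = 111.9 kN, compressive.
σ_{cast iron} = P / A = 111900 / 2200 = 50.86 MPa.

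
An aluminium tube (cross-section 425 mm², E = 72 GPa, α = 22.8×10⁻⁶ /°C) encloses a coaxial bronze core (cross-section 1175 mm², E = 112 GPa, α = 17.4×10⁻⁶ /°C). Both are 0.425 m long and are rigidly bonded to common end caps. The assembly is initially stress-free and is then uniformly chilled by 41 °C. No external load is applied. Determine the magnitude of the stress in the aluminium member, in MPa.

σ ≈ 12.9 MPa (tensile)

Both members must finish at the same length. With the larger α, the aluminium tends to over-contract; the plates restrain it, putting the aluminium in tension and the bronze in compression. With no external load the two internal forces are equal and opposite, magnitude P.
Compatibility of the two members (thermal + elastic change equal): (α₁ − α₂)ΔT = P·[1/(A₁E₁) + 1/(A₂E₂)].
|α₁ − α₂|·ΔT = 5.4×10⁻⁶ × 41 = 0.0002214.
1/(A₁E₁) + 1/(A₂E₂) = 1/(425×72×10³) + 1/(1175×112×10³) = 4.028×10⁻⁸ N⁻¹.
P = 0.0002214 / 4.028×10⁻⁸ = 5497 N = 5.497 kN.
σ_{aluminium} = P/A₁ = 5497/425 = 12.93 MPa, tensile.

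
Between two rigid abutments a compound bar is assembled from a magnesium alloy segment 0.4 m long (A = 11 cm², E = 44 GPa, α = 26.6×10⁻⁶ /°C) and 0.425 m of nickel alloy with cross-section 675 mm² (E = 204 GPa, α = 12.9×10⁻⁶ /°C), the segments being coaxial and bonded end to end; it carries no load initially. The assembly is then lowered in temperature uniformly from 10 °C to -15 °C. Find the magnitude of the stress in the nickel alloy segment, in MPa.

Free thermal contraction of the whole bar: Σ αᵢΔT Lᵢ = 26.6×10⁻⁶×25×400 + 12.9×10⁻⁶×25×425 = 0.4031 mm.
The rigid supports impose zero overall length change; the single axial force P common to all segments must satisfy P Σ Lᵢ/(AᵢEᵢ) = δ_free.
The series flexibility is Σ Lᵢ/(AᵢEᵢ) = 400/(1100×44×10³) + 425/(675×204×10³) = 1.135×10⁻⁵ mm/N.
So P = 0.4031 / 1.135×10⁻⁵ = 35.51 kN, tensile.
σ_{nickel alloy} = P / A = 35510 / 675 = 52.61 MPa.

σ ≈ 52.6 MPa (tensile)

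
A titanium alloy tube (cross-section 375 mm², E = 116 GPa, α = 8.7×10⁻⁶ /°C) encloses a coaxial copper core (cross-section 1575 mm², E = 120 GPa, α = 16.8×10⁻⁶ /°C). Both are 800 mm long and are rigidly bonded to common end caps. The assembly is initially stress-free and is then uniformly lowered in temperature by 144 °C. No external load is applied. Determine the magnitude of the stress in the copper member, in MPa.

The copper has the larger α, so on cooling it would change length more than the titanium alloy if both were free. The rigid plates force a common final length, so the copper is put into tension and the titanium alloy into compression, with equal and opposite forces P (no external load).
Setting the final lengths equal and cancelling L: (α₁ − α₂)ΔT = P/(A₁E₁) + P/(A₂E₂).
|α₁ − α₂|·ΔT = 8.1×10⁻⁶ × 144 = 0.001166.
1/(A₁E₁) + 1/(A₂E₂) = 1/(375×116×10³) + 1/(1575×120×10³) = 2.828×10⁻⁸ N⁻¹.
P = 0.001166 / 2.828×10⁻⁸ = 41250 N = 41.25 kN.
σ_{copper} = P/A₂ = 41250/1575 = 26.19 MPa, tensile.

σ ≈ 26.2 MPa (tensile)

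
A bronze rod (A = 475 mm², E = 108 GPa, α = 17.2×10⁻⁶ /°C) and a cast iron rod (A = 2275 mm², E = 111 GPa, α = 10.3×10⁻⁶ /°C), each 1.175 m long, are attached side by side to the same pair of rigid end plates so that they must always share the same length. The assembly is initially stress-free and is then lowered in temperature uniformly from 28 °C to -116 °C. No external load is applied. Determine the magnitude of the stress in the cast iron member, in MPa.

Equilibrium of a rigid end plate with no external load gives equal and opposite internal forces ±P in the two members. Since α_{bronze} > α_{cast iron}, cooling drives the bronze into tension and the cast iron into compression.
Setting the final lengths equal and cancelling L: (α₁ − α₂)ΔT = P/(A₁E₁) + P/(A₂E₂).
|α₁ − α₂|·ΔT = 6.9×10⁻⁶ × 144 = 0.0009936.
1/(A₁E₁) + 1/(A₂E₂) = 1/(475×108×10³) + 1/(2275×111×10³) = 2.345×10⁻⁸ N⁻¹.
P = 0.0009936 / 2.345×10⁻⁸ = 42370 N = 42.37 kN.
σ_{cast iron} = P/A₂ = 42370/2275 = 18.62 MPa, compressive.

σ ≈ 18.6 MPa (compressive)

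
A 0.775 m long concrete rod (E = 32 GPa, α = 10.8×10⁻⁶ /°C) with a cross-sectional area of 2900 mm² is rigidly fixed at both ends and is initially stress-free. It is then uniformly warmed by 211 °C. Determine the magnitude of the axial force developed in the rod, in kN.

The ends cannot move, so σ = EαΔT = 32×10³ × 10.8×10⁻⁶ × 211 = 72.92 MPa.
P = AEαΔT = 2900 × 32×10³ × 10.8×10⁻⁶ × 211 = 211.5 kN (compressive).

P ≈ 211 kN (compressive)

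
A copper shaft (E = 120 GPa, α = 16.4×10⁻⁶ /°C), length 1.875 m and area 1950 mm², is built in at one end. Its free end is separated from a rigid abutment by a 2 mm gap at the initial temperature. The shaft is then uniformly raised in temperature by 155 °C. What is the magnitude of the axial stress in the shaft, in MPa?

σ ≈ 177 MPa (compressive)

Unrestrained expansion: δ_free = αΔT L = 16.4×10⁻⁶ × 155 × 1875 = 4.766 mm.
The gap closes (δ_free > 2 mm) and the wall then resists a further 4.766 − 2 = 2.766 mm of expansion.
That suppressed elongation corresponds to σ = E·Δ/L = 120×10³ × 2.766/1875 = 177 MPa.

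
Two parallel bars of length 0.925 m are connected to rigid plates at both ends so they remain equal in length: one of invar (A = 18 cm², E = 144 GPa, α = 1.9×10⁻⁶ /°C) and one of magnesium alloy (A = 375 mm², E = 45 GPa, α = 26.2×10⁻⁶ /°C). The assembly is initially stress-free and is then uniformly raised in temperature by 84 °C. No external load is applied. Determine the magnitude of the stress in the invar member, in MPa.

The magnesium alloy has the larger α, so on heating it would change length more than the invar if both were free. The rigid plates force a common final length, so the magnesium alloy is put into compression and the invar into tension, with equal and opposite forces P (no external load).
Equating the net (thermal + elastic) strains gives |α₁ − α₂|·ΔT = P·[1/(A₁E₁) + 1/(A₂E₂)].
|α₁ − α₂|·ΔT = 24.3×10⁻⁶ × 84 = 0.002041.
1/(A₁E₁) + 1/(A₂E₂) = 1/(1800×144×10³) + 1/(375×45×10³) = 6.312×10⁻⁸ N⁻¹.
P = 0.002041 / 6.312×10⁻⁸ = 32340 N = 32.34 kN.
σ_{invar} = P/A₁ = 32340/1800 = 17.97 MPa, tensile.

σ ≈ 18 MPa (tensile)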